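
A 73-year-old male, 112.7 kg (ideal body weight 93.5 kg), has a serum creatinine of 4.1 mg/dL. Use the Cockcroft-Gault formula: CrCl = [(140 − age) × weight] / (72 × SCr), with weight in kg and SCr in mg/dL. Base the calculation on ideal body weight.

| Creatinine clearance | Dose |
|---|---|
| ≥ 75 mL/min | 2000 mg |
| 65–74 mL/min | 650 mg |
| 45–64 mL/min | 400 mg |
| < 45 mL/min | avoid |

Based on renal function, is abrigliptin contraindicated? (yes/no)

yes

CrCl = (140 − 73) × 93.5 / (72 × 4.1) = 6264.5 / 295.20 ≈ 21.2 mL/min
CrCl ≈ 21 mL/min, which is < 45 mL/min.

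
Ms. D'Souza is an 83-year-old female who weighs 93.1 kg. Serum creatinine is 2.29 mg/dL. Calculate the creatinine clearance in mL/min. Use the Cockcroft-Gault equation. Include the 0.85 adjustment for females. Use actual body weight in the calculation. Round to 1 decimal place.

27.4 mL/min

CrCl = (140 − 83) × 93.1 / (72 × 2.29) × 0.85 = 5306.7 / 164.88 × 0.85 ≈ 27.4 mL/min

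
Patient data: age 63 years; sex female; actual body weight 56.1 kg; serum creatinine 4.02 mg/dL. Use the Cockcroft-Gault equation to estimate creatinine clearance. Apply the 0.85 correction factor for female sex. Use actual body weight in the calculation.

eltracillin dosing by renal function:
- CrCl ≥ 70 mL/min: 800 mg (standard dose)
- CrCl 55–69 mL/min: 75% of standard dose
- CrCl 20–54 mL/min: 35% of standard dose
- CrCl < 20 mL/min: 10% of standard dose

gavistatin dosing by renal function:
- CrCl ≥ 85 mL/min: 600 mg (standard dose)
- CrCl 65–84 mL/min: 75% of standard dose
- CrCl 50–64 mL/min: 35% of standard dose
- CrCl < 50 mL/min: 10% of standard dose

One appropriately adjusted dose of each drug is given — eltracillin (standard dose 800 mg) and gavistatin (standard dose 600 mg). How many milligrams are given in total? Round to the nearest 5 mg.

CrCl = (140 − 63) × 56.1 / (72 × 4.02) × 0.85 = 4319.7 / 289.44 × 0.85 ≈ 12.7 mL/min
CrCl ≈ 13 mL/min.
eltracillin: < 20 mL/min → 10% of 800 mg = 80 mg.
gavistatin: < 50 mL/min → 10% of 600 mg = 60 mg.
Total = 80 + 60 = 140 mg.

140 mg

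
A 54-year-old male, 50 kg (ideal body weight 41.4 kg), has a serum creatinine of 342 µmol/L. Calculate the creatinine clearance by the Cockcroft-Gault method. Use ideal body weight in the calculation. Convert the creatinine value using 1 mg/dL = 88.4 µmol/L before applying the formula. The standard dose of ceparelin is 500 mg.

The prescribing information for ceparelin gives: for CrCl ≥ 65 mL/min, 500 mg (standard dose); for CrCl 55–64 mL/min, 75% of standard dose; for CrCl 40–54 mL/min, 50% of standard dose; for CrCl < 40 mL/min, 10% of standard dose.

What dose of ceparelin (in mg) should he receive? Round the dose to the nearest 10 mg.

50 mg

SCr = 342 / 88.4 = 3.869 mg/dL
CrCl = (140 − 54) × 41.4 / (72 × 3.869) = 3560.4 / 278.57 ≈ 12.8 mL/min
CrCl ≈ 13 mL/min → bracket < 40 mL/min.
10% of 500 mg = 50 mg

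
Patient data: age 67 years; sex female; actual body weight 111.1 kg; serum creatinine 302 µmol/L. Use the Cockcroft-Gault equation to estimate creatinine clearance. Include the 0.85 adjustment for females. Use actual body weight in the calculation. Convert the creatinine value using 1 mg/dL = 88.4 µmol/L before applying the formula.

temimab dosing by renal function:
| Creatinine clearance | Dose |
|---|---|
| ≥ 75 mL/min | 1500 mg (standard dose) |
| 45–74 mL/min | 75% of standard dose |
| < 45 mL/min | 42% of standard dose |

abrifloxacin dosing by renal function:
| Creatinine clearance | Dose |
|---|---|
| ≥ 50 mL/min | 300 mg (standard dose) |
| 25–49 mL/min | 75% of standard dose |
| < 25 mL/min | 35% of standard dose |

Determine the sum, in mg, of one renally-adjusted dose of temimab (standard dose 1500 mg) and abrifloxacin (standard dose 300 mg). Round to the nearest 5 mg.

SCr = 302 / 88.4 = 3.416 mg/dL
CrCl = (140 − 67) × 111.1 / (72 × 3.416) × 0.85 = 8110.3 / 245.95 × 0.85 ≈ 28.0 mL/min
CrCl ≈ 28 mL/min.
temimab: < 45 mL/min → 42% of 1500 mg = 630 mg.
abrifloxacin: 25–49 mL/min → 75% of 300 mg = 225 mg.
Total = 630 + 225 = 855 mg.

855 mg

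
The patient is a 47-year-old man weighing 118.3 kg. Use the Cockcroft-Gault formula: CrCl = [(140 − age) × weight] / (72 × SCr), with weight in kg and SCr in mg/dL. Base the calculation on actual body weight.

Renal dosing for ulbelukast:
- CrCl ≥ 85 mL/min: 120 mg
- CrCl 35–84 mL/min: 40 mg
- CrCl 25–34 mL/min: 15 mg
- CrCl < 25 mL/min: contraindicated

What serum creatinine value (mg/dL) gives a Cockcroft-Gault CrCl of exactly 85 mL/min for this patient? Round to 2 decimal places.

Standard dose requires CrCl ≥ 85 mL/min.
Set (140 − 47) × 118.3 / (72 × SCr) = 85
SCr = (140 − 47) × 118.3 / (72 × 85) = 1.798 mg/dL

1.80 mg/dL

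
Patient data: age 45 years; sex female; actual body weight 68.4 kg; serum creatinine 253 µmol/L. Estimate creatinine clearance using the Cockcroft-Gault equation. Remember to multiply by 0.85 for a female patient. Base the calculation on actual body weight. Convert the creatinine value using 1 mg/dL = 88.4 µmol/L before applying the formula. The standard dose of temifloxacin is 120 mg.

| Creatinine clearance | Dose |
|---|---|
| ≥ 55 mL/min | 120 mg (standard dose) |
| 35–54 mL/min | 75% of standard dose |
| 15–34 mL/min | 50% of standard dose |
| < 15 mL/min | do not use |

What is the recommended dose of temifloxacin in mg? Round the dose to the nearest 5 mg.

60 mg

SCr = 253 / 88.4 = 2.862 mg/dL
CrCl = (140 − 45) × 68.4 / (72 × 2.862) × 0.85 = 6498.0 / 206.06 × 0.85 ≈ 26.8 mL/min
CrCl ≈ 27 mL/min → bracket 15–34 mL/min.
50% of 120 mg = 60 mg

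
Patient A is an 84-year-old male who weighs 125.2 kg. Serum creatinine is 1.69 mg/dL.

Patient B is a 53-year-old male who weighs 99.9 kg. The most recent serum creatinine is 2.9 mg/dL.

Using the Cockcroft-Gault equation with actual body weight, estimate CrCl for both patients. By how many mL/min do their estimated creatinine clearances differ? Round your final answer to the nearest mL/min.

16 mL/min

Patient A: CrCl = (140 − 84) × 125.2 / (72 × 1.69) = 7011.2 / 121.68 ≈ 57.6 mL/min
Patient B: CrCl = (140 − 53) × 99.9 / (72 × 2.9) = 8691.3 / 208.80 ≈ 41.6 mL/min
|57.6 − 41.6| = 16.0 mL/min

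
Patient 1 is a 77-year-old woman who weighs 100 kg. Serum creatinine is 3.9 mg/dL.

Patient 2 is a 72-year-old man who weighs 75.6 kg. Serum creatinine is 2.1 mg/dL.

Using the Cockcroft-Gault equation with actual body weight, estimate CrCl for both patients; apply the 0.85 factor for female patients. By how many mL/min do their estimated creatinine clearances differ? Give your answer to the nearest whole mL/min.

15 mL/min

Patient 1: CrCl = (140 − 77) × 100 / (72 × 3.9) × 0.85 = 6300.0 / 280.80 × 0.85 ≈ 19.1 mL/min
Patient 2: CrCl = (140 − 72) × 75.6 / (72 × 2.1) = 5140.8 / 151.20 ≈ 34.0 mL/min
|19.1 − 34.0| = 14.9 mL/min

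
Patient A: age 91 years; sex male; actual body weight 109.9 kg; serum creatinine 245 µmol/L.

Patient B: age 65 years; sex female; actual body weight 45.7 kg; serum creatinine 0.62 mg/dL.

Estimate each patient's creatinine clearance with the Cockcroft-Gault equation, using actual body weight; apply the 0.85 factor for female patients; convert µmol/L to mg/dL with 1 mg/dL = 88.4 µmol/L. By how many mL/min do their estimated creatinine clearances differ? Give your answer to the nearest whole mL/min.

Patient A: SCr = 245 / 88.4 = 2.771 mg/dL
Patient A: CrCl = (140 − 91) × 109.9 / (72 × 2.771) = 5385.1 / 199.51 ≈ 27.0 mL/min
Patient B: CrCl = (140 − 65) × 45.7 / (72 × 0.62) × 0.85 = 3427.5 / 44.64 × 0.85 ≈ 65.3 mL/min
|27.0 − 65.3| = 38.3 mL/min

38 mL/min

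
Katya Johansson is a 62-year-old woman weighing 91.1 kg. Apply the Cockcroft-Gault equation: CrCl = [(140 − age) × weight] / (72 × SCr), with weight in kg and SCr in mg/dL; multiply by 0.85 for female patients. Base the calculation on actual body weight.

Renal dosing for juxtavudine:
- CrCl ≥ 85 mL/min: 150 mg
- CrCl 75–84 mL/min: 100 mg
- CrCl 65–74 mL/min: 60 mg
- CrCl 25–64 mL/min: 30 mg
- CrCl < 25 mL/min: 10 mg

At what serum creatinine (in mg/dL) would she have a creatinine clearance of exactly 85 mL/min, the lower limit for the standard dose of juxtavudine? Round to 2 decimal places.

Standard dose requires CrCl ≥ 85 mL/min.
Set (140 − 62) × 91.1 × 0.85 / (72 × SCr) = 85
SCr = (140 − 62) × 91.1 × 0.85 / (72 × 85) = 0.987 mg/dL

0.99 mg/dL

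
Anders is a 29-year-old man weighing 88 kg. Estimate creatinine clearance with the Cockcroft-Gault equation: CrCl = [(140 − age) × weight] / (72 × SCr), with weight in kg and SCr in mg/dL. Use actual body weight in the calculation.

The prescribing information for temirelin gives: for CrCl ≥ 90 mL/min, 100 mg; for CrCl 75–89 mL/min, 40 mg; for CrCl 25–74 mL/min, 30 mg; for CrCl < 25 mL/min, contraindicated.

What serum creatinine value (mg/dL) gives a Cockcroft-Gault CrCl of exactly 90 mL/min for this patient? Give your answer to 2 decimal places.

Standard dose requires CrCl ≥ 90 mL/min.
Set (140 − 29) × 88 / (72 × SCr) = 90
SCr = (140 − 29) × 88 / (72 × 90) = 1.507 mg/dL

1.51 mg/dL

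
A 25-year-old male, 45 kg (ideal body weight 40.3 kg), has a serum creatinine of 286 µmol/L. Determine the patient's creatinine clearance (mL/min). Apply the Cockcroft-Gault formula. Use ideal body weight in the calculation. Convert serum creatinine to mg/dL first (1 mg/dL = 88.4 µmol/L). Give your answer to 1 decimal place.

SCr = 286 / 88.4 = 3.235 mg/dL
CrCl = (140 − 25) × 40.3 / (72 × 3.235) = 4634.5 / 232.92 ≈ 19.9 mL/min

19.9 mL/min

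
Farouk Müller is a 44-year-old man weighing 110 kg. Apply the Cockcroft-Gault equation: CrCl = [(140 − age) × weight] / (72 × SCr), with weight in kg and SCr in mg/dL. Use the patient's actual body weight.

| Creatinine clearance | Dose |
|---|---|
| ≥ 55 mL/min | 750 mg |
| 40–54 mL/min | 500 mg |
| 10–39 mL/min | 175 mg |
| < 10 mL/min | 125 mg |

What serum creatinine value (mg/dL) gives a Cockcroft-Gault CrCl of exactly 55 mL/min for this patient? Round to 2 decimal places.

Standard dose requires CrCl ≥ 55 mL/min.
Set (140 − 44) × 110 / (72 × SCr) = 55
SCr = (140 − 44) × 110 / (72 × 55) = 2.667 mg/dL

2.67 mg/dL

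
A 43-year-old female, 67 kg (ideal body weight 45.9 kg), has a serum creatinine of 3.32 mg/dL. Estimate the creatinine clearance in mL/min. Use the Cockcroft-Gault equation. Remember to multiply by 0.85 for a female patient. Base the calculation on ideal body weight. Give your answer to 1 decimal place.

CrCl = (140 − 43) × 45.9 / (72 × 3.32) × 0.85 = 4452.3 / 239.04 × 0.85 ≈ 15.8 mL/min

15.8 mL/min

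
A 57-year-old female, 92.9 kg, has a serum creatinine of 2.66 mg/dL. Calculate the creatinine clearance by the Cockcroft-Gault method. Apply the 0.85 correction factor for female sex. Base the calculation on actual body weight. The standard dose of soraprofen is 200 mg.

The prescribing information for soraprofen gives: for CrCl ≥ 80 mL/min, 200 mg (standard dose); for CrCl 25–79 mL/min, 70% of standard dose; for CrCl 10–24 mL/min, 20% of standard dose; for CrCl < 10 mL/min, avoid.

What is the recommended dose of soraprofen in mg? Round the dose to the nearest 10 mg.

CrCl = (140 − 57) × 92.9 / (72 × 2.66) × 0.85 = 7710.7 / 191.52 × 0.85 ≈ 34.2 mL/min
CrCl ≈ 34 mL/min → bracket 25–79 mL/min.
70% of 200 mg = 140 mg

140 mg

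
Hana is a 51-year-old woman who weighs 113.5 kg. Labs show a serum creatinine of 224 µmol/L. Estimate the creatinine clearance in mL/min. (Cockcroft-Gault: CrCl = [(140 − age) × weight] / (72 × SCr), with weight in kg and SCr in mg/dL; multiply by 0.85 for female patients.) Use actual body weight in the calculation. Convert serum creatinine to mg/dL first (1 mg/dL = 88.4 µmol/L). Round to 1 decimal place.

SCr = 224 / 88.4 = 2.534 mg/dL
CrCl = (140 − 51) × 113.5 / (72 × 2.534) × 0.85 = 10101.5 / 182.45 × 0.85 ≈ 47.1 mL/min

47.1 mL/min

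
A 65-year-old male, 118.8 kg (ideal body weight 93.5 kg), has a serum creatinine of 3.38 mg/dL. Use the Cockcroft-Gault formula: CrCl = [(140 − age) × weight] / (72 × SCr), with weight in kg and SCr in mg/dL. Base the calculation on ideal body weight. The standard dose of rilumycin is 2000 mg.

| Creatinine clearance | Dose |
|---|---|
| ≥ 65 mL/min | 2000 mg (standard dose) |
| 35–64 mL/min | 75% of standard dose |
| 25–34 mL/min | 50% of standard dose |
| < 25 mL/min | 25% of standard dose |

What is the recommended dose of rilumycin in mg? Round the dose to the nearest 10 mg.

CrCl = (140 − 65) × 93.5 / (72 × 3.38) = 7012.5 / 243.36 ≈ 28.8 mL/min
CrCl ≈ 29 mL/min → bracket 25–34 mL/min.
50% of 2000 mg = 1000 mg

1000 mg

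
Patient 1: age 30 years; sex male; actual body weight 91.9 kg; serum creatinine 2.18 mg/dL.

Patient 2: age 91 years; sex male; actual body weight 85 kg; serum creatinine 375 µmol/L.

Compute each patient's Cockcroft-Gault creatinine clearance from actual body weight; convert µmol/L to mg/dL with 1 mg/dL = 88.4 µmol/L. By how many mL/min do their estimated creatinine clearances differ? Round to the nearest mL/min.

51 mL/min

Patient 1: CrCl = (140 − 30) × 91.9 / (72 × 2.18) = 10109.0 / 156.96 ≈ 64.4 mL/min
Patient 2: SCr = 375 / 88.4 = 4.242 mg/dL
Patient 2: CrCl = (140 − 91) × 85 / (72 × 4.242) = 4165.0 / 305.42 ≈ 13.6 mL/min
|64.4 − 13.6| = 50.8 mL/min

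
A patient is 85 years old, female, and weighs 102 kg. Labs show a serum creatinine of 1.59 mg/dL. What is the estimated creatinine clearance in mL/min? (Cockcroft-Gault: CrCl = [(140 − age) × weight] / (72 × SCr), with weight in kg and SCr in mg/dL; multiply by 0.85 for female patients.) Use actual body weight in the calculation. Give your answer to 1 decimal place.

41.7 mL/min

CrCl = (140 − 85) × 102 / (72 × 1.59) × 0.85 = 5610.0 / 114.48 × 0.85 ≈ 41.7 mL/min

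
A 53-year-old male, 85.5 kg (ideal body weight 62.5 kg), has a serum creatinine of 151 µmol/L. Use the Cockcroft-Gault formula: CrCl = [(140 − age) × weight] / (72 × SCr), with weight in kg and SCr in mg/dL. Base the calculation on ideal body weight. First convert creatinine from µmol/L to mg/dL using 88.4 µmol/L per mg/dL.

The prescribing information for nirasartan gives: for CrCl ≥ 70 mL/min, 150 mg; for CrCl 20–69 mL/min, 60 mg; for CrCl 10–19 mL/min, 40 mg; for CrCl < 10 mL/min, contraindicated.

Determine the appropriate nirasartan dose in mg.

SCr = 151 / 88.4 = 1.708 mg/dL
CrCl = (140 − 53) × 62.5 / (72 × 1.708) = 5437.5 / 122.98 ≈ 44.2 mL/min
CrCl ≈ 44 mL/min → bracket 20–69 mL/min.
Dose for this bracket: 60 mg.

60 mg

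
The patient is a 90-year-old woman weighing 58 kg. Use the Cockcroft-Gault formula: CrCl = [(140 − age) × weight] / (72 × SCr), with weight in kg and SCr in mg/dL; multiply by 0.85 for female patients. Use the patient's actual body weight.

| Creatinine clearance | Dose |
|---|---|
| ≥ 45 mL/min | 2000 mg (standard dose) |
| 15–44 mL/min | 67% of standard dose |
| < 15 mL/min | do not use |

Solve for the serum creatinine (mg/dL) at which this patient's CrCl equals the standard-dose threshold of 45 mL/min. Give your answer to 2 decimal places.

0.76 mg/dL

Standard dose requires CrCl ≥ 45 mL/min.
Set (140 − 90) × 58 × 0.85 / (72 × SCr) = 45
SCr = (140 − 90) × 58 × 0.85 / (72 × 45) = 0.761 mg/dL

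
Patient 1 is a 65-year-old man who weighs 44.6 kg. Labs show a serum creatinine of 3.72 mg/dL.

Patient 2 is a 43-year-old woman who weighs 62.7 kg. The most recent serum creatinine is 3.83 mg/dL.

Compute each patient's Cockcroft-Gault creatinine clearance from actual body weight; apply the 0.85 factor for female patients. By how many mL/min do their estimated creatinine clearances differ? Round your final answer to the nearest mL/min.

Patient 1: CrCl = (140 − 65) × 44.6 / (72 × 3.72) = 3345.0 / 267.84 ≈ 12.5 mL/min
Patient 2: CrCl = (140 − 43) × 62.7 / (72 × 3.83) × 0.85 = 6081.9 / 275.76 × 0.85 ≈ 18.7 mL/min
|12.5 − 18.7| = 6.2 mL/min

6 mL/min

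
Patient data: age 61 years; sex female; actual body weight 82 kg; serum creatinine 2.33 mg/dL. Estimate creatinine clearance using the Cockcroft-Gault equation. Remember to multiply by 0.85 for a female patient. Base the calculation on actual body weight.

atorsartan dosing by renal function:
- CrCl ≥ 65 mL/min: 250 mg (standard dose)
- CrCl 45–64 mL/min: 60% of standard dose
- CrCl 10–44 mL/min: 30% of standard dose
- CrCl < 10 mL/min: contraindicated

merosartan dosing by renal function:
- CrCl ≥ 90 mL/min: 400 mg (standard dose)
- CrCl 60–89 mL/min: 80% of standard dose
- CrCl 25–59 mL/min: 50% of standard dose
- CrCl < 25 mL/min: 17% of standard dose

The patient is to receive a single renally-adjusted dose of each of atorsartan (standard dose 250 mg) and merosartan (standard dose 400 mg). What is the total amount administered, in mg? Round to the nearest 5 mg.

275 mg

CrCl = (140 − 61) × 82 / (72 × 2.33) × 0.85 = 6478.0 / 167.76 × 0.85 ≈ 32.8 mL/min
CrCl ≈ 33 mL/min.
atorsartan: 10–44 mL/min → 30% of 250 mg = 75 mg.
merosartan: 25–59 mL/min → 50% of 400 mg = 200 mg.
Total = 75 + 200 = 275 mg.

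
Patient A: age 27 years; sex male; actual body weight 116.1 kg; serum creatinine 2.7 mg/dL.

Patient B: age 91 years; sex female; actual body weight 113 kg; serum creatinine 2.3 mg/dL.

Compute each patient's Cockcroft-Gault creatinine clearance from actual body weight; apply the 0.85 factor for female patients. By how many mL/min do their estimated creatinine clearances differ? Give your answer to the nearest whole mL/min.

Patient A: CrCl = (140 − 27) × 116.1 / (72 × 2.7) = 13119.3 / 194.40 ≈ 67.5 mL/min
Patient B: CrCl = (140 − 91) × 113 / (72 × 2.3) × 0.85 = 5537.0 / 165.60 × 0.85 ≈ 28.4 mL/min
|67.5 − 28.4| = 39.1 mL/min

39 mL/min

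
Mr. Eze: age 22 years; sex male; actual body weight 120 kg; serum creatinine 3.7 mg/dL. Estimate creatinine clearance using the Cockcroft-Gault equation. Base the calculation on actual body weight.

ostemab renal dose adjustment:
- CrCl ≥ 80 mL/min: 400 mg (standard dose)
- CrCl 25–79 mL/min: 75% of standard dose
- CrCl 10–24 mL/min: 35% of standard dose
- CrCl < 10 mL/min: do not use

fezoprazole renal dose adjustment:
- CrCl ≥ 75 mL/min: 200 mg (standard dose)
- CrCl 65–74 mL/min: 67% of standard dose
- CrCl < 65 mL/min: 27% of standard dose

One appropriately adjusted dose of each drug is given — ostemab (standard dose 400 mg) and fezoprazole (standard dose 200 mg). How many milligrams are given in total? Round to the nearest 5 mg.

CrCl = (140 − 22) × 120 / (72 × 3.7) = 14160.0 / 266.40 ≈ 53.2 mL/min
CrCl ≈ 53 mL/min.
ostemab: 25–79 mL/min → 75% of 400 mg = 300 mg.
fezoprazole: < 65 mL/min → 27% of 200 mg = 54 mg.
Total = 300 + 54 = 354 mg.

355 mg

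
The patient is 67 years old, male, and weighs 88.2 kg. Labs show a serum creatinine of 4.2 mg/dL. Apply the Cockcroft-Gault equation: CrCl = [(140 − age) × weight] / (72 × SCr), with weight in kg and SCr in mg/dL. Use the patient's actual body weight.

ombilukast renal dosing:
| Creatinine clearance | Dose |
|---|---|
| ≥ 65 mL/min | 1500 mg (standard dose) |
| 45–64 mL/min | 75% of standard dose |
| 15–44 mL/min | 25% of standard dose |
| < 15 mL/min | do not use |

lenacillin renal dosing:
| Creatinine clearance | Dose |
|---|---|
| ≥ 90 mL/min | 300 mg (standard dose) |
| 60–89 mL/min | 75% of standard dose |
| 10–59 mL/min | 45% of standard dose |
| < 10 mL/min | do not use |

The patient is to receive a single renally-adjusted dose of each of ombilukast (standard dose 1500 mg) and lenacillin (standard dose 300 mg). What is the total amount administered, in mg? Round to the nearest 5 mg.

510 mg

CrCl = (140 − 67) × 88.2 / (72 × 4.2) = 6438.6 / 302.40 ≈ 21.3 mL/min
CrCl ≈ 21 mL/min.
ombilukast: 15–44 mL/min → 25% of 1500 mg = 375 mg.
lenacillin: 10–59 mL/min → 45% of 300 mg = 135 mg.
Total = 375 + 135 = 510 mg.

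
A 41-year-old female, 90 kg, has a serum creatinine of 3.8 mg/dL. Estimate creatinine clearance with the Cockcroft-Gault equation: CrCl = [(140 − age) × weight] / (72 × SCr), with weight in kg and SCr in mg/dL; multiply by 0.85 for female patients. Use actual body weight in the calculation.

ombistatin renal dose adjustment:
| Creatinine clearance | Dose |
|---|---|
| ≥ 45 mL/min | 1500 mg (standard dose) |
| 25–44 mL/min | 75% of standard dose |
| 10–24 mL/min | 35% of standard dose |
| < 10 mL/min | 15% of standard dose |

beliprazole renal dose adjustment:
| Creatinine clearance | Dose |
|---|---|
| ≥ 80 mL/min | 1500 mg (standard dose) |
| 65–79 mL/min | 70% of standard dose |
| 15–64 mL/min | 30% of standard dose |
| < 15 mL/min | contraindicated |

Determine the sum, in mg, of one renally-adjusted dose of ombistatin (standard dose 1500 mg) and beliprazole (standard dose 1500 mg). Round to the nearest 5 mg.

1575 mg

CrCl = (140 − 41) × 90 / (72 × 3.8) × 0.85 = 8910.0 / 273.60 × 0.85 ≈ 27.7 mL/min
CrCl ≈ 28 mL/min.
ombistatin: 25–44 mL/min → 75% of 1500 mg = 1125 mg.
beliprazole: 15–64 mL/min → 30% of 1500 mg = 450 mg.
Total = 1125 + 450 = 1575 mg.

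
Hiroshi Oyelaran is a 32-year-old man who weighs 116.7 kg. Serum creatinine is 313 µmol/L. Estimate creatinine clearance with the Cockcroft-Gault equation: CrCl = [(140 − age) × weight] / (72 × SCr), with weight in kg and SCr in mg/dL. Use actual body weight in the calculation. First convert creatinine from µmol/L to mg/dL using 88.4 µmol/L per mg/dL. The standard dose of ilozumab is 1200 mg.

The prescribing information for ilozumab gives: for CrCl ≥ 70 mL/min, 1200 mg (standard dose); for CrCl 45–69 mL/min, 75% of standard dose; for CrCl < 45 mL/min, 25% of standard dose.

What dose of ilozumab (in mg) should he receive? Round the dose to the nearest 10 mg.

900 mg

SCr = 313 / 88.4 = 3.541 mg/dL
CrCl = (140 − 32) × 116.7 / (72 × 3.541) = 12603.6 / 254.95 ≈ 49.4 mL/min
CrCl ≈ 49 mL/min → bracket 45–69 mL/min.
75% of 1200 mg = 900 mg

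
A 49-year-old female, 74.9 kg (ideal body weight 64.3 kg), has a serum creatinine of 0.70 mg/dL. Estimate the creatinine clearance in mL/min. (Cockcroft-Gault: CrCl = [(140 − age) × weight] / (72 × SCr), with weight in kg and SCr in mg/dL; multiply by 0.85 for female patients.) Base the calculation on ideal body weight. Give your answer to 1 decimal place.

CrCl = (140 − 49) × 64.3 / (72 × 0.7) × 0.85 = 5851.3 / 50.40 × 0.85 ≈ 98.7 mL/min

98.7 mL/min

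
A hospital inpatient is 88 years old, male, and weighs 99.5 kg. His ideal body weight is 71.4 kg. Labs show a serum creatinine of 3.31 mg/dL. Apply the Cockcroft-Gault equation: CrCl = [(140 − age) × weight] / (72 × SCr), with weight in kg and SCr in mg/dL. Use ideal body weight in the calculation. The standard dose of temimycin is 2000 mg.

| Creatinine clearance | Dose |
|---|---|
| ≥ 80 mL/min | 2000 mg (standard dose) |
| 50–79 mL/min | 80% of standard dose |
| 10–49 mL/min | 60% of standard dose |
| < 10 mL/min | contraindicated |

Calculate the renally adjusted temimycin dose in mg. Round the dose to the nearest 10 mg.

CrCl = (140 − 88) × 71.4 / (72 × 3.31) = 3712.8 / 238.32 ≈ 15.6 mL/min
CrCl ≈ 16 mL/min → bracket 10–49 mL/min.
60% of 2000 mg = 1200 mg

1200 mg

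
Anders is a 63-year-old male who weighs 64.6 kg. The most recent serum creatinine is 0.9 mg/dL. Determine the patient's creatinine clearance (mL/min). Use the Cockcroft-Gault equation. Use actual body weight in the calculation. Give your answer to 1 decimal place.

76.8 mL/min

CrCl = (140 − 63) × 64.6 / (72 × 0.9) = 4974.2 / 64.80 ≈ 76.8 mL/min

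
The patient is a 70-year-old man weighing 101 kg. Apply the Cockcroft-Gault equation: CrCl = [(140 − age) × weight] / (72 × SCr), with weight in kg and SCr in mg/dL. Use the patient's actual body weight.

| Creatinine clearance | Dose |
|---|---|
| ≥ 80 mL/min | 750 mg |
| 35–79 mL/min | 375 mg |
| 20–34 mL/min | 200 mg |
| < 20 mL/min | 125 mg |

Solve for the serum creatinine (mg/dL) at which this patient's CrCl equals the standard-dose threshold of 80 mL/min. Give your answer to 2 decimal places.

1.23 mg/dL

Standard dose requires CrCl ≥ 80 mL/min.
Set (140 − 70) × 101 / (72 × SCr) = 80
SCr = (140 − 70) × 101 / (72 × 80) = 1.227 mg/dL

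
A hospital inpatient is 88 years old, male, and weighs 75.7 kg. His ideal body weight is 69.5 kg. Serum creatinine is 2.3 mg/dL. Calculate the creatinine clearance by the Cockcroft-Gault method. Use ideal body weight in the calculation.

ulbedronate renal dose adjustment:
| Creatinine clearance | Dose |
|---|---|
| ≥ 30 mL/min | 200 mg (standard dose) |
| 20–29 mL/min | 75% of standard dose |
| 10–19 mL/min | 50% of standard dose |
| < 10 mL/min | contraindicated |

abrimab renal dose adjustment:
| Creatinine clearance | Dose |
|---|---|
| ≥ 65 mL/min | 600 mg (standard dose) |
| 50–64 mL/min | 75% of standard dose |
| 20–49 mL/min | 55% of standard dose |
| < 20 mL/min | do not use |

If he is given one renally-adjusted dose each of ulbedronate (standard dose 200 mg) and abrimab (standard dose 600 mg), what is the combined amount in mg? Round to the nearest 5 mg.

CrCl = (140 − 88) × 69.5 / (72 × 2.3) = 3614.0 / 165.60 ≈ 21.8 mL/min
CrCl ≈ 22 mL/min.
ulbedronate: 20–29 mL/min → 75% of 200 mg = 150 mg.
abrimab: 20–49 mL/min → 55% of 600 mg = 330 mg.
Total = 150 + 330 = 480 mg.

480 mg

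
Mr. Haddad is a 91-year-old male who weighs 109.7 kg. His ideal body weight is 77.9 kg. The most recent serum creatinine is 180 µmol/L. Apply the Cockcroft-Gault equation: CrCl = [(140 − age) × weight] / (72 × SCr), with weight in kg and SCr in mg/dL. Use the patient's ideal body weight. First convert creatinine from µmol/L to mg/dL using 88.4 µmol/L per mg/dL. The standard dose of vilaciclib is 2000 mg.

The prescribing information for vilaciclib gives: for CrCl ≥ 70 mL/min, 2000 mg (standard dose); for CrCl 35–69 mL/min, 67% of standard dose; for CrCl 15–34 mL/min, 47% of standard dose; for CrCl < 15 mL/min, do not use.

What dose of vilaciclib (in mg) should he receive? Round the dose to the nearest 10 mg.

940 mg

SCr = 180 / 88.4 = 2.036 mg/dL
CrCl = (140 − 91) × 77.9 / (72 × 2.036) = 3817.1 / 146.59 ≈ 26.0 mL/min
CrCl ≈ 26 mL/min → bracket 15–34 mL/min.
47% of 2000 mg = 940 mg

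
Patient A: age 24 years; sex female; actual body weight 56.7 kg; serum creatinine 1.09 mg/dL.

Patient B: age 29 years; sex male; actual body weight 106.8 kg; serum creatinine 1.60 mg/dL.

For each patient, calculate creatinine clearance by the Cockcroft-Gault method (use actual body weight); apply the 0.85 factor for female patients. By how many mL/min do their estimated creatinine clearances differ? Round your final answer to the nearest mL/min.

32 mL/min

Patient A: CrCl = (140 − 24) × 56.7 / (72 × 1.09) × 0.85 = 6577.2 / 78.48 × 0.85 ≈ 71.2 mL/min
Patient B: CrCl = (140 − 29) × 106.8 / (72 × 1.6) = 11854.8 / 115.20 ≈ 102.9 mL/min
|71.2 − 102.9| = 31.7 mL/min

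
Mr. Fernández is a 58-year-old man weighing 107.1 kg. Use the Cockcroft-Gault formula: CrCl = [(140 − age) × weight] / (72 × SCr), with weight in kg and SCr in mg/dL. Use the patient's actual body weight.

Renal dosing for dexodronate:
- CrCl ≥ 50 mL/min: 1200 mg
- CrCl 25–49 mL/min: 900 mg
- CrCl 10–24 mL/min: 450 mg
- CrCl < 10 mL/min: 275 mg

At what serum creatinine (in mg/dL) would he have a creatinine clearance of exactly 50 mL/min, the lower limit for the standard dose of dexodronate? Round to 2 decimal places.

Standard dose requires CrCl ≥ 50 mL/min.
Set (140 − 58) × 107.1 / (72 × SCr) = 50
SCr = (140 − 58) × 107.1 / (72 × 50) = 2.439 mg/dL

2.44 mg/dL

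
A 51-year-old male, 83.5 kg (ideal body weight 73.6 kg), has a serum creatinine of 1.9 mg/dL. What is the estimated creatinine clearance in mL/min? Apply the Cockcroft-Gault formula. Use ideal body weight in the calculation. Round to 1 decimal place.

CrCl = (140 − 51) × 73.6 / (72 × 1.9) = 6550.4 / 136.80 ≈ 47.9 mL/min

47.9 mL/min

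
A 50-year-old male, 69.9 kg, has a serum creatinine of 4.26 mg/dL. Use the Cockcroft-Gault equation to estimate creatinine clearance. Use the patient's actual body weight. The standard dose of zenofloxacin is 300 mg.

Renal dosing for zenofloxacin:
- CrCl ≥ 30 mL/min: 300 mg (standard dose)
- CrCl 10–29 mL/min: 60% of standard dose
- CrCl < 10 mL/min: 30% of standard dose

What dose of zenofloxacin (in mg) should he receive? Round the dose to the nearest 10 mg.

180 mg

CrCl = (140 − 50) × 69.9 / (72 × 4.26) = 6291.0 / 306.72 ≈ 20.5 mL/min
CrCl ≈ 21 mL/min → bracket 10–29 mL/min.
60% of 300 mg = 180 mg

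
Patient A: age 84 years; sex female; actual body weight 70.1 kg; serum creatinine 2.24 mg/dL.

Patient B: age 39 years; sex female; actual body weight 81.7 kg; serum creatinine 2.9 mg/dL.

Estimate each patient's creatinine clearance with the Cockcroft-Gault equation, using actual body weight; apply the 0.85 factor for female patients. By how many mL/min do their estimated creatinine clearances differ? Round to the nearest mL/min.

Patient A: CrCl = (140 − 84) × 70.1 / (72 × 2.24) × 0.85 = 3925.6 / 161.28 × 0.85 ≈ 20.7 mL/min
Patient B: CrCl = (140 − 39) × 81.7 / (72 × 2.9) × 0.85 = 8251.7 / 208.80 × 0.85 ≈ 33.6 mL/min
|20.7 − 33.6| = 12.9 mL/min

13 mL/min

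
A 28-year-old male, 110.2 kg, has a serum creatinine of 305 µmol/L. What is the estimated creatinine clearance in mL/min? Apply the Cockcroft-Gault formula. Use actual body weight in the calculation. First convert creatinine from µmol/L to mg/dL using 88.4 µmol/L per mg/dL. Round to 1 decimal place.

SCr = 305 / 88.4 = 3.45 mg/dL
CrCl = (140 − 28) × 110.2 / (72 × 3.45) = 12342.4 / 248.40 ≈ 49.7 mL/min

49.7 mL/min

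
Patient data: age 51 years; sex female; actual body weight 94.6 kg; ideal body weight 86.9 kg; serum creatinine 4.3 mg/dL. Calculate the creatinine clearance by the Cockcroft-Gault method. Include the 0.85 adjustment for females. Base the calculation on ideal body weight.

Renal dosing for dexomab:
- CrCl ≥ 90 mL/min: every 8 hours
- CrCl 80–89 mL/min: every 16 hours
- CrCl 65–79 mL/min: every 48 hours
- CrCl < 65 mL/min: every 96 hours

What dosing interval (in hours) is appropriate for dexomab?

every 96 hours

CrCl = (140 − 51) × 86.9 / (72 × 4.3) × 0.85 = 7734.1 / 309.60 × 0.85 ≈ 21.2 mL/min
CrCl ≈ 21 mL/min → bracket < 65 mL/min → every 96 hours.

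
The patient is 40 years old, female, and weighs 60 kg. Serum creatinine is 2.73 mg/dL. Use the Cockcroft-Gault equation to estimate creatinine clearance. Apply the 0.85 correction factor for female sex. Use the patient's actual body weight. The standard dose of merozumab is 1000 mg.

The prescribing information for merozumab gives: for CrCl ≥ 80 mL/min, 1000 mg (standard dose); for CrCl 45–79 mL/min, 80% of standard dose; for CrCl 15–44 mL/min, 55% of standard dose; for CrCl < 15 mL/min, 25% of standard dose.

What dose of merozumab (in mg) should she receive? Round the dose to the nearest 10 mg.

CrCl = (140 − 40) × 60 / (72 × 2.73) × 0.85 = 6000.0 / 196.56 × 0.85 ≈ 25.9 mL/min
CrCl ≈ 26 mL/min → bracket 15–44 mL/min.
55% of 1000 mg = 550 mg

550 mg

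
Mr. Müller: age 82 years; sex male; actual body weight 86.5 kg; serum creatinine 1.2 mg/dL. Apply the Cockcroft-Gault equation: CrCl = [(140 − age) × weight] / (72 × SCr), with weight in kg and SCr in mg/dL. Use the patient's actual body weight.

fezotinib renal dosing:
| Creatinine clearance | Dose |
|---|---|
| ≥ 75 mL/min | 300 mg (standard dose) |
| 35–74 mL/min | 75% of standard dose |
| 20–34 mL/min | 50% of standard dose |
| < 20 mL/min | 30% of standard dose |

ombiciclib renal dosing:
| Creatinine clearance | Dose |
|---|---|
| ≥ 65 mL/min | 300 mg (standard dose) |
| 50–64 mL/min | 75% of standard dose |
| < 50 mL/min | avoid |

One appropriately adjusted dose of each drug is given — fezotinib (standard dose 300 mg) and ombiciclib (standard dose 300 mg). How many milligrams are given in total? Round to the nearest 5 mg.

450 mg

CrCl = (140 − 82) × 86.5 / (72 × 1.2) = 5017.0 / 86.40 ≈ 58.1 mL/min
CrCl ≈ 58 mL/min.
fezotinib: 35–74 mL/min → 75% of 300 mg = 225 mg.
ombiciclib: 50–64 mL/min → 75% of 300 mg = 225 mg.
Total = 225 + 225 = 450 mg.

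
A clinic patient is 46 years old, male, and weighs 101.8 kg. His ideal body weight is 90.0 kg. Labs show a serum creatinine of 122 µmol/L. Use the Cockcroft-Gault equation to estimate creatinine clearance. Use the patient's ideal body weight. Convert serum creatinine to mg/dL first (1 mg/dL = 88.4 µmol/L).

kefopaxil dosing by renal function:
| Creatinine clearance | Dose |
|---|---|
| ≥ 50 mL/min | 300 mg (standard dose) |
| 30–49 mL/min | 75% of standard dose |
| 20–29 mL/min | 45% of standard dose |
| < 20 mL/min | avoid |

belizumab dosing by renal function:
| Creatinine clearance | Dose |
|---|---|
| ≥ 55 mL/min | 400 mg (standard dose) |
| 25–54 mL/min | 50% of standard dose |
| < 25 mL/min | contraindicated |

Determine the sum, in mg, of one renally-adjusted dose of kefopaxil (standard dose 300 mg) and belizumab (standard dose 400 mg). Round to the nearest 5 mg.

700 mg

SCr = 122 / 88.4 = 1.38 mg/dL
CrCl = (140 − 46) × 90 / (72 × 1.38) = 8460.0 / 99.36 ≈ 85.1 mL/min
CrCl ≈ 85 mL/min.
kefopaxil: ≥ 50 mL/min → 100% of 300 mg = 300 mg.
belizumab: ≥ 55 mL/min → 100% of 400 mg = 400 mg.
Total = 300 + 400 = 700 mg.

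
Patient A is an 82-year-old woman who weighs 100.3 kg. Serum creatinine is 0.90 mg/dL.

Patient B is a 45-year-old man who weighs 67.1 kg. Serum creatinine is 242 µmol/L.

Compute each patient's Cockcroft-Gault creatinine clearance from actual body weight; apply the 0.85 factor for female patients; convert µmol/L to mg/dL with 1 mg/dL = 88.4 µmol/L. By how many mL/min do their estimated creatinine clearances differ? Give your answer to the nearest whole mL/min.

Patient A: CrCl = (140 − 82) × 100.3 / (72 × 0.9) × 0.85 = 5817.4 / 64.80 × 0.85 ≈ 76.3 mL/min
Patient B: SCr = 242 / 88.4 = 2.738 mg/dL
Patient B: CrCl = (140 − 45) × 67.1 / (72 × 2.738) = 6374.5 / 197.14 ≈ 32.3 mL/min
|76.3 − 32.3| = 44.0 mL/min

44 mL/min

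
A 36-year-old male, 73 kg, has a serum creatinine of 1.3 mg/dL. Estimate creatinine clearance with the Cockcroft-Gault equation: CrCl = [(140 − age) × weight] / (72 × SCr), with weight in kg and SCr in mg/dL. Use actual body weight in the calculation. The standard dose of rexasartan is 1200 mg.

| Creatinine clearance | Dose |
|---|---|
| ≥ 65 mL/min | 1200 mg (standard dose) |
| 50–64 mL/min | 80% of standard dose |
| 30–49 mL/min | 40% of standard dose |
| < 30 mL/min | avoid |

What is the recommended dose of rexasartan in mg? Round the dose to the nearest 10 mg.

CrCl = (140 − 36) × 73 / (72 × 1.3) = 7592.0 / 93.60 ≈ 81.1 mL/min
CrCl ≈ 81 mL/min → bracket ≥ 65 mL/min.
100% of 1200 mg = 1200 mg

1200 mg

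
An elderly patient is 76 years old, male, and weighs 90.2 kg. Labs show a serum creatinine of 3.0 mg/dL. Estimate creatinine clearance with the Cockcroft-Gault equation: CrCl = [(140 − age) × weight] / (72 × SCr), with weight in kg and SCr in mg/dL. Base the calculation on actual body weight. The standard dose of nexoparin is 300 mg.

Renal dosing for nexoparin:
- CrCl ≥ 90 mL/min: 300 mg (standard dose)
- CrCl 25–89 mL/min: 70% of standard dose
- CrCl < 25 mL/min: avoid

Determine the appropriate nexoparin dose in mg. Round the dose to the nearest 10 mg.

210 mg

CrCl = (140 − 76) × 90.2 / (72 × 3) = 5772.8 / 216.00 ≈ 26.7 mL/min
CrCl ≈ 27 mL/min → bracket 25–89 mL/min.
70% of 300 mg = 210 mg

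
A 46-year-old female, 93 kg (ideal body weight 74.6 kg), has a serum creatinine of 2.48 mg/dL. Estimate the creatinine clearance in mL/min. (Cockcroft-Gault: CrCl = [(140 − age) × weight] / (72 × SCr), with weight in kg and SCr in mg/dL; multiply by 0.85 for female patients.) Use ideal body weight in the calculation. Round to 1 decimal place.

33.4 mL/min

CrCl = (140 − 46) × 74.6 / (72 × 2.48) × 0.85 = 7012.4 / 178.56 × 0.85 ≈ 33.4 mL/min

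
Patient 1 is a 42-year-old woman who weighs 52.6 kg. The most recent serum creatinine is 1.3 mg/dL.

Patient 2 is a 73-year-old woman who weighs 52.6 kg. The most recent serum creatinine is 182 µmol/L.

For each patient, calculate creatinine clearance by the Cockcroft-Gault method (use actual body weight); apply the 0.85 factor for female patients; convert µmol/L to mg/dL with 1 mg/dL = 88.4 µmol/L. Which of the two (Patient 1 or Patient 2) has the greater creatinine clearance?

Patient 1: CrCl = (140 − 42) × 52.6 / (72 × 1.3) × 0.85 = 5154.8 / 93.60 × 0.85 ≈ 46.8 mL/min
Patient 2: SCr = 182 / 88.4 = 2.059 mg/dL
Patient 2: CrCl = (140 − 73) × 52.6 / (72 × 2.059) × 0.85 = 3524.2 / 148.25 × 0.85 ≈ 20.2 mL/min
46.8 vs 20.2 mL/min → Patient 1 is higher.

Patient 1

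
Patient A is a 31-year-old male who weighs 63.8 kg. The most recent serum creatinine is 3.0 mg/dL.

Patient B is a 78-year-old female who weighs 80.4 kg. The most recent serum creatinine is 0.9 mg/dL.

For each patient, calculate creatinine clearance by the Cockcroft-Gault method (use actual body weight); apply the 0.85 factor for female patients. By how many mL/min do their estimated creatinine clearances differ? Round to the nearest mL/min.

33 mL/min

Patient A: CrCl = (140 − 31) × 63.8 / (72 × 3) = 6954.2 / 216.00 ≈ 32.2 mL/min
Patient B: CrCl = (140 − 78) × 80.4 / (72 × 0.9) × 0.85 = 4984.8 / 64.80 × 0.85 ≈ 65.4 mL/min
|32.2 − 65.4| = 33.2 mL/min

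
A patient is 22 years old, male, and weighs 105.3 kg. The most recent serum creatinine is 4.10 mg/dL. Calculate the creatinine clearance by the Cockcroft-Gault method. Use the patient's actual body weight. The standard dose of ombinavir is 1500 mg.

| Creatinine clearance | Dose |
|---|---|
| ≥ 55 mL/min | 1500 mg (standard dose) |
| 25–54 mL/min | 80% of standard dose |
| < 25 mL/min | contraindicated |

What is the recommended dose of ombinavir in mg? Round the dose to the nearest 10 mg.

1200 mg

CrCl = (140 − 22) × 105.3 / (72 × 4.1) = 12425.4 / 295.20 ≈ 42.1 mL/min
CrCl ≈ 42 mL/min → bracket 25–54 mL/min.
80% of 1500 mg = 1200 mg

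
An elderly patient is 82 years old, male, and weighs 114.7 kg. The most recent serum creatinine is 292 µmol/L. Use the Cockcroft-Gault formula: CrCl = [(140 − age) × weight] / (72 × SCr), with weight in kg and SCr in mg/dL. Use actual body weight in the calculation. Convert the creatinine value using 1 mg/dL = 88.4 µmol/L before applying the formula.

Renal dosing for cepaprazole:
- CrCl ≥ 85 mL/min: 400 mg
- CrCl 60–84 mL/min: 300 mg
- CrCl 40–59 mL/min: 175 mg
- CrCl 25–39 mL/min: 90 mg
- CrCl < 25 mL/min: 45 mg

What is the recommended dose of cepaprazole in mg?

SCr = 292 / 88.4 = 3.303 mg/dL
CrCl = (140 − 82) × 114.7 / (72 × 3.303) = 6652.6 / 237.82 ≈ 28.0 mL/min
CrCl ≈ 28 mL/min → bracket 25–39 mL/min.
Dose for this bracket: 90 mg.

90 mg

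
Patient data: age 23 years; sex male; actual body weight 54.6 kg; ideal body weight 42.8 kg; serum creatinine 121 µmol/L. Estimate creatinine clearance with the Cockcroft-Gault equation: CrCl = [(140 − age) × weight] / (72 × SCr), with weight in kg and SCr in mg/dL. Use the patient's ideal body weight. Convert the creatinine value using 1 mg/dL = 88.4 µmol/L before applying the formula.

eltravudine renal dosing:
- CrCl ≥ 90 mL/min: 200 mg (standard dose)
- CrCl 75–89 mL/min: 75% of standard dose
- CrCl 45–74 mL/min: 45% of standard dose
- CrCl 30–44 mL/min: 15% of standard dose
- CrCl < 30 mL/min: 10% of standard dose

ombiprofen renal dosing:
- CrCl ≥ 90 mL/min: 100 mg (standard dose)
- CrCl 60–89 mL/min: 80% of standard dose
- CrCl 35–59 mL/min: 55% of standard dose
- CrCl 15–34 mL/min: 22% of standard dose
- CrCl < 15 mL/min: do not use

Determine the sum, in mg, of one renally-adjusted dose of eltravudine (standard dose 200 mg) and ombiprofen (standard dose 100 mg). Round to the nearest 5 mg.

SCr = 121 / 88.4 = 1.369 mg/dL
CrCl = (140 − 23) × 42.8 / (72 × 1.369) = 5007.6 / 98.57 ≈ 50.8 mL/min
CrCl ≈ 51 mL/min.
eltravudine: 45–74 mL/min → 45% of 200 mg = 90 mg.
ombiprofen: 35–59 mL/min → 55% of 100 mg = 55 mg.
Total = 90 + 55 = 145 mg.

145 mg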